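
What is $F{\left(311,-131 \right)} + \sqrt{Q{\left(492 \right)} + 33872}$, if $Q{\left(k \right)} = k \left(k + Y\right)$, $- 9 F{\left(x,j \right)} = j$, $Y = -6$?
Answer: $\frac{131}{9} + 2 \sqrt{68246} \approx 537.03$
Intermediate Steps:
$F{\left(x,j \right)} = - \frac{j}{9}$
$Q{\left(k \right)} = k \left(-6 + k\right)$ ($Q{\left(k \right)} = k \left(k - 6\right) = k \left(-6 + k\right)$)
$F{\left(311,-131 \right)} + \sqrt{Q{\left(492 \right)} + 33872} = \left(- \frac{1}{9}\right) \left(-131\right) + \sqrt{492 \left(-6 + 492\right) + 33872} = \frac{131}{9} + \sqrt{492 \cdot 486 + 33872} = \frac{131}{9} + \sqrt{239112 + 33872} = \frac{131}{9} + \sqrt{272984} = \frac{131}{9} + 2 \sqrt{68246}$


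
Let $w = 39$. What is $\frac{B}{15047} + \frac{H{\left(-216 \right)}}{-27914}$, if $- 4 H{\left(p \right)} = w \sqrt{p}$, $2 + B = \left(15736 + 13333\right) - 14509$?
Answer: $\frac{14558}{15047} + \frac{117 i \sqrt{6}}{55828} \approx 0.9675 + 0.0051335 i$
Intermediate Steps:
$B = 14558$ ($B = -2 + \left(\left(15736 + 13333\right) - 14509\right) = -2 + \left(29069 - 14509\right) = -2 + 14560 = 14558$)
$H{\left(p \right)} = - \frac{39 \sqrt{p}}{4}$
$\frac{B}{15047} + \frac{H{\left(-216 \right)}}{-27914} = \frac{14558}{15047} + \frac{\left(- \frac{39}{4}\right) \sqrt{-216}}{-27914} = 14558 \cdot \frac{1}{15047} + - \frac{39 \cdot 6 i \sqrt{6}}{4} \left(- \frac{1}{27914}\right) = \frac{14558}{15047} + - \frac{117 i \sqrt{6}}{2} \left(- \frac{1}{27914}\right) = \frac{14558}{15047} + \frac{117 i \sqrt{6}}{55828}$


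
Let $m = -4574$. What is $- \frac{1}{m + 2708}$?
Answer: $\frac{1}{1866} \approx 0.00053591$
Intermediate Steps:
$- \frac{1}{m + 2708} = - \frac{1}{-4574 + 2708} = - \frac{1}{-1866} = \left(-1\right) \left(- \frac{1}{1866}\right) = \frac{1}{1866}$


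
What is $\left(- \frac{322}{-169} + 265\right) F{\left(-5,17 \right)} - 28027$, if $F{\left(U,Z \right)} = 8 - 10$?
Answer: $- \frac{4826777}{169} \approx -28561.0$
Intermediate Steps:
$F{\left(U,Z \right)} = -2$ ($F{\left(U,Z \right)} = 8 - 10 = -2$)
$\left(- \frac{322}{-169} + 265\right) F{\left(-5,17 \right)} - 28027 = \left(- \frac{322}{-169} + 265\right) \left(-2\right) - 28027 = \left(\left(-322\right) \left(- \frac{1}{169}\right) + 265\right) \left(-2\right) - 28027 = \left(\frac{322}{169} + 265\right) \left(-2\right) - 28027 = \frac{45107}{169} \left(-2\right) - 28027 = - \frac{90214}{169} - 28027 = - \frac{4826777}{169}$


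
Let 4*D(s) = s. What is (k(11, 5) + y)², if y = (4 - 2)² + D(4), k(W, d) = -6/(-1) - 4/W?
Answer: 13689/121 ≈ 113.13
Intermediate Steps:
D(s) = s/4
k(W, d) = 6 - 4/W (k(W, d) = -6*(-1) - 4/W = 6 - 4/W)
y = 5 (y = (4 - 2)² + (¼)*4 = 2² + 1 = 4 + 1 = 5)
(k(11, 5) + y)² = ((6 - 4/11) + 5)² = (62/11 + 5)² = (117/11)² = 13689/121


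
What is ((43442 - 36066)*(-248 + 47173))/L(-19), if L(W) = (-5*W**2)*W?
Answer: 69223760/6859 ≈ 10092.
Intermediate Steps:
L(W) = -5*W**3
((43442 - 36066)*(-248 + 47173))/L(-19) = ((43442 - 36066)*(-248 + 47173))/((-5*(-19)**3)) = (7376*46925)/((-5*(-6859))) = 346118800/34295 = 346118800*(1/34295) = 69223760/6859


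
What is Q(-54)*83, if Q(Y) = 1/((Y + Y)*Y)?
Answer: 83/5832 ≈ 0.014232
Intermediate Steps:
Q(Y) = 1/(2*Y²) (Q(Y) = 1/(((2*Y))*Y) = (1/(2*Y))/Y = 1/(2*Y²))
Q(-54)*83 = ((½)/(-54)²)*83 = ((½)*(1/2916))*83 = (1/5832)*83 = 83/5832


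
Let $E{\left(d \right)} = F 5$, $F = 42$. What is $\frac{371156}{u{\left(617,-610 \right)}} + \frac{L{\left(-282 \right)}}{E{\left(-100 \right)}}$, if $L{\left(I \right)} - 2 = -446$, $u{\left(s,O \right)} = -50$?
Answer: $- \frac{1299416}{175} \approx -7425.2$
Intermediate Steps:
$E{\left(d \right)} = 210$ ($E{\left(d \right)} = 42 \cdot 5 = 210$)
$L{\left(I \right)} = -444$ ($L{\left(I \right)} = 2 - 446 = -444$)
$\frac{371156}{u{\left(617,-610 \right)}} + \frac{L{\left(-282 \right)}}{E{\left(-100 \right)}} = \frac{371156}{-50} - \frac{444}{210} = 371156 \left(- \frac{1}{50}\right) - \frac{74}{35} = - \frac{185578}{25} - \frac{74}{35} = - \frac{1299416}{175}$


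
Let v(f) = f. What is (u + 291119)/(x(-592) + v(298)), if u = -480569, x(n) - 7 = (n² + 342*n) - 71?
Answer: -94725/74117 ≈ -1.2780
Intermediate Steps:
x(n) = -64 + n² + 342*n (x(n) = 7 + ((n² + 342*n) - 71) = 7 + (-71 + n² + 342*n) = -64 + n² + 342*n)
(u + 291119)/(x(-592) + v(298)) = (-480569 + 291119)/((-64 + (-592)² + 342*(-592)) + 298) = -189450/((-64 + 350464 - 202464) + 298) = -189450/(147936 + 298) = -189450/148234 = -189450*1/148234 = -94725/74117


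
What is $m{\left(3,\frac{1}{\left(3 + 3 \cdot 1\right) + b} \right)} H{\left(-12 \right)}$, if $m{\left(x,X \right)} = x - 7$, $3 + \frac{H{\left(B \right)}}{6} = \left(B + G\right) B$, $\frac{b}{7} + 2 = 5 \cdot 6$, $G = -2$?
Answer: $-3960$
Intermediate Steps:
$b = 196$ ($b = -14 + 7 \cdot 5 \cdot 6 = -14 + 7 \cdot 30 = -14 + 210 = 196$)
$H{\left(B \right)} = -18 + 6 B \left(-2 + B\right)$ ($H{\left(B \right)} = -18 + 6 \left(B - 2\right) B = -18 + 6 \left(-2 + B\right) B = -18 + 6 B \left(-2 + B\right)$)
$m{\left(x,X \right)} = -7 + x$
$m{\left(3,\frac{1}{\left(3 + 3 \cdot 1\right) + b} \right)} H{\left(-12 \right)} = \left(-7 + 3\right) \left(-18 - -144 + 6 \left(-12\right)^{2}\right) = - 4 \left(-18 + 144 + 6 \cdot 144\right) = - 4 \left(-18 + 144 + 864\right) = \left(-4\right) 990 = -3960$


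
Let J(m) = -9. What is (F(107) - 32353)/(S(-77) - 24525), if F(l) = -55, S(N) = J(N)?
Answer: 16204/12267 ≈ 1.3209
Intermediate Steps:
S(N) = -9
(F(107) - 32353)/(S(-77) - 24525) = (-55 - 32353)/(-9 - 24525) = -32408/(-24534) = -32408*(-1/24534) = 16204/12267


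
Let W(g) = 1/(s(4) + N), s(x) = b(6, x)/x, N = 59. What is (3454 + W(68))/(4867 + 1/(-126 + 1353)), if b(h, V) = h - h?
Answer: 250046649/352336790 ≈ 0.70968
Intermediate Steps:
b(h, V) = 0
s(x) = 0 (s(x) = 0/x = 0)
W(g) = 1/59 (W(g) = 1/(0 + 59) = 1/59)
(3454 + W(68))/(4867 + 1/(-126 + 1353)) = (3454 + 1/59)/(4867 + 1/(-126 + 1353)) = 203787/(59*(4867 + 1/1227)) = 203787/(59*(5971810/1227)) = (203787/59)*(1227/5971810) = 250046649/352336790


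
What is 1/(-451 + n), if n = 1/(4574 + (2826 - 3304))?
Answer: -4096/1847295 ≈ -0.0022173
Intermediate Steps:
n = 1/4096 (n = 1/(4574 - 478) = 1/4096 ≈ 0.00024414)
1/(-451 + n) = 1/(-451 + 1/4096) = 1/(-1847295/4096) = -4096/1847295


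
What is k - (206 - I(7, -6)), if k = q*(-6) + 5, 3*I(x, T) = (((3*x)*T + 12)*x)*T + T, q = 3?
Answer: 1375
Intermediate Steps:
I(x, T) = T/3 + T*x*(12 + 3*T*x)/3 (I(x, T) = ((((3*x)*T + 12)*x)*T + T)/3 = (((3*T*x + 12)*x)*T + T)/3 = (((12 + 3*T*x)*x)*T + T)/3 = ((x*(12 + 3*T*x))*T + T)/3 = (T*x*(12 + 3*T*x) + T)/3 = (T + T*x*(12 + 3*T*x))/3 = T/3 + T*x*(12 + 3*T*x)/3)
k = -13 (k = 3*(-6) + 5 = -18 + 5 = -13)
k - (206 - I(7, -6)) = -13 - (206 - (-6)*(1 + 12*7 + 3*(-6)*7**2)/3) = -13 - (206 - (-6)*(1 + 84 + 3*(-6)*49)/3) = -13 - (206 - (-6)*(1 + 84 - 882)/3) = -13 - (206 - (-6)*(-797)/3) = -13 - (206 - 1*1594) = -13 - (206 - 1594) = -13 - 1*(-1388) = -13 + 1388 = 1375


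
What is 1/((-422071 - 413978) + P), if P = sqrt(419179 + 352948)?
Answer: -836049/698977158274 - sqrt(772127)/698977158274 ≈ -1.1974e-6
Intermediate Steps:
P = sqrt(772127) ≈ 878.71
1/((-422071 - 413978) + P) = 1/((-422071 - 413978) + sqrt(772127)) = 1/(-836049 + sqrt(772127))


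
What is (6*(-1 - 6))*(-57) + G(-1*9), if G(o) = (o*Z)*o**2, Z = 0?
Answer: 2394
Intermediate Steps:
G(o) = 0 (G(o) = (o*0)*o**2 = 0*o**2 = 0)
(6*(-1 - 6))*(-57) + G(-1*9) = (6*(-1 - 6))*(-57) + 0 = (6*(-7))*(-57) + 0 = -42*(-57) + 0 = 2394 + 0 = 2394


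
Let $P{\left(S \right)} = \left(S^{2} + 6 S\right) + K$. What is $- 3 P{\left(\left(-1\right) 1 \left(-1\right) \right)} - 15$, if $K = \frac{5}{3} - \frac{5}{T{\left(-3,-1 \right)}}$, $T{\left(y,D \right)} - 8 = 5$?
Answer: $- \frac{518}{13} \approx -39.846$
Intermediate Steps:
$T{\left(y,D \right)} = 13$ ($T{\left(y,D \right)} = 8 + 5 = 13$)
$K = \frac{50}{39}$ ($K = \frac{5}{3} - \frac{5}{13} = \frac{50}{39} \approx 1.2821$)
$P{\left(S \right)} = \frac{50}{39} + S^{2} + 6 S$ ($P{\left(S \right)} = \left(S^{2} + 6 S\right) + \frac{50}{39} = \frac{50}{39} + S^{2} + 6 S$)
$- 3 P{\left(\left(-1\right) 1 \left(-1\right) \right)} - 15 = - 3 \left(\frac{50}{39} + \left(\left(-1\right) 1 \left(-1\right)\right)^{2} + 6 \left(-1\right) 1 \left(-1\right)\right) - 15 = - 3 \left(\frac{50}{39} + \left(\left(-1\right) \left(-1\right)\right)^{2} + 6 \left(\left(-1\right) \left(-1\right)\right)\right) - 15 = - 3 \left(\frac{50}{39} + 1^{2} + 6 \cdot 1\right) - 15 = - 3 \left(\frac{50}{39} + 1 + 6\right) - 15 = \left(-3\right) \frac{323}{39} - 15 = - \frac{323}{13} - 15 = - \frac{518}{13}$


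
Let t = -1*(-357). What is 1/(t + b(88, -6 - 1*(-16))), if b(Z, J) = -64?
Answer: 1/293 ≈ 0.0034130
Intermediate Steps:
t = 357
1/(t + b(88, -6 - 1*(-16))) = 1/(357 - 64) = 1/293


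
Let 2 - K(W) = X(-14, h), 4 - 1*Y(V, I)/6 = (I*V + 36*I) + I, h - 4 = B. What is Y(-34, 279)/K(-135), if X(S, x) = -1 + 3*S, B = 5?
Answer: -1666/15 ≈ -111.07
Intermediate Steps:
h = 9 (h = 4 + 5 = 9)
Y(V, I) = 24 - 222*I - 6*I*V (Y(V, I) = 24 - 6*((I*V + 36*I) + I) = 24 - 6*((36*I + I*V) + I) = 24 - 6*(37*I + I*V) = 24 + (-222*I - 6*I*V) = 24 - 222*I - 6*I*V)
K(W) = 45 (K(W) = 2 - (-1 + 3*(-14)) = 2 - (-1 - 42) = 2 - 1*(-43) = 2 + 43 = 45)
Y(-34, 279)/K(-135) = (24 - 222*279 - 6*279*(-34))/45 = (24 - 61938 + 56916)*(1/45) = -4998*1/45 = -1666/15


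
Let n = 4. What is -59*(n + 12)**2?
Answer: -15104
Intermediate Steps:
-59*(n + 12)**2 = -59*(4 + 12)**2 = -59*16**2 = -59*256 = -15104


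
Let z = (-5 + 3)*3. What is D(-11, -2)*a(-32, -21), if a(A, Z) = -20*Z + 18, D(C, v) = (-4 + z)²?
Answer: 43800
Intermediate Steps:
z = -6 (z = -2*3 = -6)
D(C, v) = 100 (D(C, v) = (-4 - 6)² = (-10)² = 100)
a(A, Z) = 18 - 20*Z
D(-11, -2)*a(-32, -21) = 100*(18 - 20*(-21)) = 100*(18 + 420) = 100*438 = 43800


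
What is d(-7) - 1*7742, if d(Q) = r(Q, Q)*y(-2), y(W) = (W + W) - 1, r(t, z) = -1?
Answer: -7737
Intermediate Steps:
y(W) = -1 + 2*W (y(W) = 2*W - 1 = -1 + 2*W)
d(Q) = 5 (d(Q) = -(-1 + 2*(-2)) = -(-1 - 4) = -1*(-5) = 5)
d(-7) - 1*7742 = 5 - 1*7742 = 5 - 7742 = -7737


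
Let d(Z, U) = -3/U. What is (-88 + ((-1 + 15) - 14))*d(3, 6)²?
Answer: -22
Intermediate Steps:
(-88 + ((-1 + 15) - 14))*d(3, 6)² = (-88 + ((-1 + 15) - 14))*(-3/6)² = (-88 + (14 - 14))*(-3*⅙)² = (-88 + 0)*(-½)² = -88*¼ = -22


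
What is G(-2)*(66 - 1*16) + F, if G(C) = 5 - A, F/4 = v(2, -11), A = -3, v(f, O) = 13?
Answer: 452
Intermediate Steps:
F = 52 (F = 4*13 = 52)
G(C) = 8 (G(C) = 5 - 1*(-3) = 5 + 3 = 8)
G(-2)*(66 - 1*16) + F = 8*(66 - 1*16) + 52 = 8*(66 - 16) + 52 = 8*50 + 52 = 400 + 52 = 452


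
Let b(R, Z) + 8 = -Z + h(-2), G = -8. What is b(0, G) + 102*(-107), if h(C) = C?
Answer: -10916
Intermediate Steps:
b(R, Z) = -10 - Z (b(R, Z) = -8 + (-Z - 2) = -8 + (-2 - Z) = -10 - Z)
b(0, G) + 102*(-107) = (-10 - 1*(-8)) + 102*(-107) = (-10 + 8) - 10914 = -2 - 10914 = -10916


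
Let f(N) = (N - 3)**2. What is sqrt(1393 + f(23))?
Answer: sqrt(1793) ≈ 42.344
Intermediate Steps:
f(N) = (-3 + N)**2
sqrt(1393 + f(23)) = sqrt(1393 + (-3 + 23)**2) = sqrt(1393 + 20**2) = sqrt(1393 + 400) = sqrt(1793)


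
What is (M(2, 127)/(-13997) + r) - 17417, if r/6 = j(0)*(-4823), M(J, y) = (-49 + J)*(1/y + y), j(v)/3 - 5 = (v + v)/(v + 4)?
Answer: -802571111343/1777619 ≈ -4.5149e+5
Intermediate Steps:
j(v) = 15 + 6*v/(4 + v) (j(v) = 15 + 3*((v + v)/(v + 4)) = 15 + 3*((2*v)/(4 + v)) = 15 + 3*(2*v/(4 + v)) = 15 + 6*v/(4 + v))
M(J, y) = (-49 + J)*(y + 1/y)
r = -434070 (r = 6*((3*(20 + 7*0)/(4 + 0))*(-4823)) = 6*((3*(20 + 0)/4)*(-4823)) = 6*((3*(¼)*20)*(-4823)) = 6*(15*(-4823)) = 6*(-72345) = -434070)
(M(2, 127)/(-13997) + r) - 17417 = (((-49 + 2 + 127²*(-49 + 2))/127)/(-13997) - 434070) - 17417 = (((-49 + 2 + 16129*(-47))/127)*(-1/13997) - 434070) - 17417 = (((-49 + 2 - 758063)/127)*(-1/13997) - 434070) - 17417 = (((1/127)*(-758110))*(-1/13997) - 434070) - 17417 = (-758110/127*(-1/13997) - 434070) - 17417 = (758110/1777619 - 434070) - 17417 = -771610321220/1777619 - 17417 = -802571111343/1777619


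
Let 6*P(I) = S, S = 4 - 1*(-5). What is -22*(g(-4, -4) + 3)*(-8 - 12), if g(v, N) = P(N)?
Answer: 1980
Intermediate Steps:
S = 9 (S = 4 + 5 = 9)
P(I) = 3/2 (P(I) = (1/6)*9 = 3/2)
g(v, N) = 3/2
-22*(g(-4, -4) + 3)*(-8 - 12) = -22*(3/2 + 3)*(-8 - 12) = -99*(-20) = -22*(-90) = 1980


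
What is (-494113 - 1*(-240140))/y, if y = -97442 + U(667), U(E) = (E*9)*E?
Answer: -253973/3906559 ≈ -0.065012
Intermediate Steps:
U(E) = 9*E² (U(E) = (9*E)*E = 9*E²)
y = 3906559 (y = -97442 + 9*667² = -97442 + 9*444889 = -97442 + 4004001 = 3906559)
(-494113 - 1*(-240140))/y = (-494113 - 1*(-240140))/3906559 = (-494113 + 240140)*(1/3906559) = -253973*1/3906559 = -253973/3906559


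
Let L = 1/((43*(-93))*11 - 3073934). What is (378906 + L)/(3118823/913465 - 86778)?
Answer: -1079167306407871205/247143871933631081 ≈ -4.3666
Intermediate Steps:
L = -1/3117923 (L = 1/(-3999*11 - 3073934) = 1/(-43989 - 3073934) = 1/(-3117923) = -1/3117923 ≈ -3.2073e-7)
(378906 + L)/(3118823/913465 - 86778) = (378906 - 1/3117923)/(3118823/913465 - 86778) = 1181399732237/(3117923*(3118823*(1/913465) - 86778)) = 1181399732237/(3117923*(3118823/913465 - 86778)) = 1181399732237/(3117923*(-79265546947/913465)) = (1181399732237/3117923)*(-913465/79265546947) = -1079167306407871205/247143871933631081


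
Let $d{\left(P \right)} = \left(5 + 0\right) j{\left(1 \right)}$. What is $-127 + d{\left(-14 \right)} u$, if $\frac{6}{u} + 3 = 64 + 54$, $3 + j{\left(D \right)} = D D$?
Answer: $- \frac{2933}{23} \approx -127.52$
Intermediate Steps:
$j{\left(D \right)} = -3 + D^{2}$ ($j{\left(D \right)} = -3 + D D = -3 + D^{2}$)
$u = \frac{6}{115}$ ($u = \frac{6}{-3 + \left(64 + 54\right)} = \frac{6}{-3 + 118} = \frac{6}{115} \approx 0.052174$)
$d{\left(P \right)} = -10$ ($d{\left(P \right)} = \left(5 + 0\right) \left(-3 + 1^{2}\right) = 5 \left(-3 + 1\right) = 5 \left(-2\right) = -10$)
$-127 + d{\left(-14 \right)} u = -127 - \frac{12}{23} = - \frac{2933}{23}$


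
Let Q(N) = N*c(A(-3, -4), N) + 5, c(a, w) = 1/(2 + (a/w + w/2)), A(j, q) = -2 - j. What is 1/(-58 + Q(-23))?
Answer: -439/22209 ≈ -0.019767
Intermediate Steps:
c(a, w) = 1/(2 + w/2 + a/w) (c(a, w) = 1/(2 + (a/w + w*(½))) = 1/(2 + (a/w + w/2)) = 1/(2 + (w/2 + a/w)) = 1/(2 + w/2 + a/w))
Q(N) = 5 + 2*N²/(2 + N² + 4*N) (Q(N) = N*(2*N/(N² + 2*(-2 - 1*(-3)) + 4*N)) + 5 = N*(2*N/(N² + 2*(-2 + 3) + 4*N)) + 5 = N*(2*N/(N² + 2*1 + 4*N)) + 5 = N*(2*N/(N² + 2 + 4*N)) + 5 = N*(2*N/(2 + N² + 4*N)) + 5 = 2*N²/(2 + N² + 4*N) + 5 = 5 + 2*N²/(2 + N² + 4*N))
1/(-58 + Q(-23)) = 1/(-58 + (10 + 7*(-23)² + 20*(-23))/(2 + (-23)² + 4*(-23))) = 1/(-58 + (10 + 7*529 - 460)/(2 + 529 - 92)) = 1/(-58 + (10 + 3703 - 460)/439) = 1/(-58 + (1/439)*3253) = 1/(-58 + 3253/439) = 1/(-22209/439) = -439/22209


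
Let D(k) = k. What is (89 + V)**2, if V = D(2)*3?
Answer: 9025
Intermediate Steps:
V = 6 (V = 2*3 = 6)
(89 + V)**2 = (89 + 6)**2 = 95**2 = 9025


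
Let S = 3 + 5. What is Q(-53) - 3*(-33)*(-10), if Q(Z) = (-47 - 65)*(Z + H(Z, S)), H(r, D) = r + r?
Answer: 16818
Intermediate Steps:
S = 8
H(r, D) = 2*r
Q(Z) = -336*Z (Q(Z) = (-47 - 65)*(Z + 2*Z) = -336*Z)
Q(-53) - 3*(-33)*(-10) = -336*(-53) - 3*(-33)*(-10) = 17808 - (-99)*(-10) = 17808 - 1*990 = 17808 - 990 = 16818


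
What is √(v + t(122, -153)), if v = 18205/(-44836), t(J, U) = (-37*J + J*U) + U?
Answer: I*√96913995297/2038 ≈ 152.75*I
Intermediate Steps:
t(J, U) = U - 37*J + J*U
v = -1655/4076 (v = 18205*(-1/44836) = -1655/4076 ≈ -0.40604)
√(v + t(122, -153)) = √(-1655/4076 + (-153 - 37*122 + 122*(-153))) = √(-1655/4076 + (-153 - 4514 - 18666)) = √(-1655/4076 - 23333) = √(-95106963/4076) = I*√96913995297/2038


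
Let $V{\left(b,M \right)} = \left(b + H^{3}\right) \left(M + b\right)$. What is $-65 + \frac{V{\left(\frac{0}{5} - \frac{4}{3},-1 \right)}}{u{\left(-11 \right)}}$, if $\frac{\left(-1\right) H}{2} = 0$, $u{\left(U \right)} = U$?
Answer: $- \frac{6463}{99} \approx -65.283$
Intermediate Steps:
$H = 0$ ($H = \left(-2\right) 0 = 0$)
$V{\left(b,M \right)} = b \left(M + b\right)$ ($V{\left(b,M \right)} = \left(b + 0^{3}\right) \left(M + b\right) = \left(b + 0\right) \left(M + b\right) = b \left(M + b\right)$)
$-65 + \frac{V{\left(\frac{0}{5} - \frac{4}{3},-1 \right)}}{u{\left(-11 \right)}} = -65 + \frac{\left(\frac{0}{5} - \frac{4}{3}\right) \left(-1 + \left(\frac{0}{5} - \frac{4}{3}\right)\right)}{-11} = -65 + \left(0 \cdot \frac{1}{5} - \frac{4}{3}\right) \left(-1 + \left(0 \cdot \frac{1}{5} - \frac{4}{3}\right)\right) \left(- \frac{1}{11}\right) = -65 + \left(0 - \frac{4}{3}\right) \left(-1 + \left(0 - \frac{4}{3}\right)\right) \left(- \frac{1}{11}\right) = -65 + - \frac{4 \left(-1 - \frac{4}{3}\right)}{3} \left(- \frac{1}{11}\right) = -65 + \left(- \frac{4}{3}\right) \left(- \frac{7}{3}\right) \left(- \frac{1}{11}\right) = -65 + \frac{28}{9} \left(- \frac{1}{11}\right) = -65 - \frac{28}{99} = - \frac{6463}{99}$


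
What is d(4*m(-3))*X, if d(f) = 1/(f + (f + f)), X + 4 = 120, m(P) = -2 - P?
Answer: 29/3 ≈ 9.6667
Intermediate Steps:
X = 116 (X = -4 + 120 = 116)
d(f) = 1/(3*f) (d(f) = 1/(f + 2*f) = 1/(3*f))
d(4*m(-3))*X = (1/(3*((4*(-2 - 1*(-3))))))*116 = (1/(3*((4*(-2 + 3)))))*116 = (1/(3*((4*1))))*116 = ((⅓)/4)*116 = ((⅓)*(¼))*116 = (1/12)*116 = 29/3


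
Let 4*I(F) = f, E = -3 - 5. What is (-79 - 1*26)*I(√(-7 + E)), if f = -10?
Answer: 525/2 ≈ 262.50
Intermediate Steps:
E = -8
I(F) = -5/2 (I(F) = (¼)*(-10) = -5/2)
(-79 - 1*26)*I(√(-7 + E)) = (-79 - 1*26)*(-5/2) = (-79 - 26)*(-5/2) = -105*(-5/2) = 525/2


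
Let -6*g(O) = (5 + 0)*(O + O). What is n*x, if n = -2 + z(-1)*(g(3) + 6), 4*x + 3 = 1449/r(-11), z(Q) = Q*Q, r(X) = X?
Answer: 741/22 ≈ 33.682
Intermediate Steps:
z(Q) = Q**2
g(O) = -5*O/3 (g(O) = -(5 + 0)*(O + O)/6 = -5*2*O/6 = -5*O/3)
x = -741/22 (x = -3/4 + (1449/(-11))/4 = -3/4 + (1449*(-1/11))/4 = -3/4 + (1/4)*(-1449/11) = -3/4 - 1449/44 = -741/22 ≈ -33.682)
n = -1 (n = -2 + (-1)**2*(-5/3*3 + 6) = -2 + 1*(-5 + 6) = -2 + 1*1 = -2 + 1 = -1)
n*x = -1*(-741/22) = 741/22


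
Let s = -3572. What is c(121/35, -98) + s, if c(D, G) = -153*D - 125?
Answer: -147908/35 ≈ -4225.9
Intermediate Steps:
c(D, G) = -125 - 153*D
c(121/35, -98) + s = (-125 - 18513/35) - 3572 = -22888/35 - 3572 = -147908/35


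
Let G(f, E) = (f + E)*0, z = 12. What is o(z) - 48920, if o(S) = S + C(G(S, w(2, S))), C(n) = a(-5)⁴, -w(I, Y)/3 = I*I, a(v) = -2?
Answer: -48892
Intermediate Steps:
w(I, Y) = -3*I² (w(I, Y) = -3*I*I = -3*I²)
G(f, E) = 0 (G(f, E) = (E + f)*0 = 0)
C(n) = 16 (C(n) = (-2)⁴ = 16)
o(S) = 16 + S (o(S) = S + 16 = 16 + S)
o(z) - 48920 = (16 + 12) - 48920 = 28 - 48920 = -48892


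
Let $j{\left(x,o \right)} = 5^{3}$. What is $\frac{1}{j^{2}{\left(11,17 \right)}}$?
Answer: $\frac{1}{15625} \approx 6.4 \cdot 10^{-5}$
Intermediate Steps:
$j{\left(x,o \right)} = 125$
$\frac{1}{j^{2}{\left(11,17 \right)}} = \frac{1}{125^{2}} = \frac{1}{15625}$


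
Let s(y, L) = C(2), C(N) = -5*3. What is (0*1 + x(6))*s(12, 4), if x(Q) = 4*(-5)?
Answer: 300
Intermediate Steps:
C(N) = -15
s(y, L) = -15
x(Q) = -20
(0*1 + x(6))*s(12, 4) = (0*1 - 20)*(-15) = (0 - 20)*(-15) = -20*(-15) = 300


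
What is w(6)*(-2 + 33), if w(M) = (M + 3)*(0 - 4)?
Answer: -1116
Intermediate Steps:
w(M) = -12 - 4*M (w(M) = (3 + M)*(-4) = -12 - 4*M)
w(6)*(-2 + 33) = (-12 - 4*6)*(-2 + 33) = (-12 - 24)*31 = -36*31 = -1116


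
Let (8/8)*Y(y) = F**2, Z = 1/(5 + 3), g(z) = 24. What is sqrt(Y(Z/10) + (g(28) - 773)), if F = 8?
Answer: I*sqrt(685) ≈ 26.173*I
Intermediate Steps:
Z = 1/8 ≈ 0.12500
Y(y) = 64 (Y(y) = 8**2 = 64)
sqrt(Y(Z/10) + (g(28) - 773)) = sqrt(64 + (24 - 773)) = sqrt(64 - 749) = sqrt(-685) = I*sqrt(685)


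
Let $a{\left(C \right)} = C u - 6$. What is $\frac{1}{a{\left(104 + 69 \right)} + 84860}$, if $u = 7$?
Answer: $\frac{1}{86065} \approx 1.1619 \cdot 10^{-5}$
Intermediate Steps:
$a{\left(C \right)} = -6 + 7 C$ ($a{\left(C \right)} = C 7 - 6 = 7 C - 6 = -6 + 7 C$)
$\frac{1}{a{\left(104 + 69 \right)} + 84860} = \frac{1}{\left(-6 + 7 \left(104 + 69\right)\right) + 84860} = \frac{1}{\left(-6 + 7 \cdot 173\right) + 84860} = \frac{1}{\left(-6 + 1211\right) + 84860} = \frac{1}{1205 + 84860} = \frac{1}{86065}$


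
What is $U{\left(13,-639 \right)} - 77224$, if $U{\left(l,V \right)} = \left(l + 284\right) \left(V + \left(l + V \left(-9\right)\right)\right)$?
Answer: $1444901$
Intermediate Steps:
$U{\left(l,V \right)} = \left(284 + l\right) \left(l - 8 V\right)$ ($U{\left(l,V \right)} = \left(284 + l\right) \left(V - \left(- l + 9 V\right)\right) = \left(284 + l\right) \left(l - 8 V\right)$)
$U{\left(13,-639 \right)} - 77224 = \left(13^{2} - -1451808 + 284 \cdot 13 - \left(-5112\right) 13\right) - 77224 = \left(169 + 1451808 + 3692 + 66456\right) - 77224 = 1522125 - 77224 = 1444901$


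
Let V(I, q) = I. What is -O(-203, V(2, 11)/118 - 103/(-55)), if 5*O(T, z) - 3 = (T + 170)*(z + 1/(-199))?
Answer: 3474954/293525 ≈ 11.839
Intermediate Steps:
O(T, z) = ⅗ + (170 + T)*(-1/199 + z)/5 (O(T, z) = ⅗ + ((T + 170)*(z + 1/(-199)))/5 = ⅗ + ((170 + T)*(z - 1/199))/5 = ⅗ + ((170 + T)*(-1/199 + z))/5 = ⅗ + (170 + T)*(-1/199 + z)/5)
-O(-203, V(2, 11)/118 - 103/(-55)) = -(427/995 + 34*(2/118 - 103/(-55)) - 1/995*(-203) + (⅕)*(-203)*(2/118 - 103/(-55))) = -(427/995 + 34*(2*(1/118) - 103*(-1/55)) + 203/995 + (⅕)*(-203)*(2*(1/118) - 103*(-1/55))) = -(427/995 + 34*(1/59 + 103/55) + 203/995 + (⅕)*(-203)*(1/59 + 103/55)) = -(427/995 + 34*(6132/3245) + 203/995 + (⅕)*(-203)*(6132/3245)) = -(427/995 + 208488/3245 + 203/995 - 1244796/16225) = -1*(-3474954/293525) = 3474954/293525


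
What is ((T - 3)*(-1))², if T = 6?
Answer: 9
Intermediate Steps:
((T - 3)*(-1))² = ((6 - 3)*(-1))² = (3*(-1))² = (-3)² = 9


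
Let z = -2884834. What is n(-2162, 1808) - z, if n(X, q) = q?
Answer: 2886642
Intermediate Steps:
n(-2162, 1808) - z = 1808 - 1*(-2884834) = 1808 + 2884834 = 2886642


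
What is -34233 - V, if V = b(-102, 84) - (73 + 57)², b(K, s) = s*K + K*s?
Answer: -197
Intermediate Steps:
b(K, s) = 2*K*s (b(K, s) = K*s + K*s = 2*K*s)
V = -34036 (V = 2*(-102)*84 - (73 + 57)² = -17136 - 1*130² = -17136 - 1*16900 = -17136 - 16900 = -34036)
-34233 - V = -34233 - 1*(-34036) = -34233 + 34036 = -197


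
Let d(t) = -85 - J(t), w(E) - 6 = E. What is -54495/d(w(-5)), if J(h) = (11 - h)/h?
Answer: 10899/19 ≈ 573.63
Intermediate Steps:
w(E) = 6 + E
J(h) = (11 - h)/h
d(t) = -85 - (11 - t)/t
-54495/d(w(-5)) = -54495/(-84 - 11/(6 - 5)) = -54495/(-84 - 11/1) = -54495/(-84 - 11*1) = -54495/(-84 - 11) = -54495/(-95) = -54495*(-1/95) = 10899/19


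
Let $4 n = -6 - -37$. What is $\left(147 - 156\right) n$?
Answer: $- \frac{279}{4} \approx -69.75$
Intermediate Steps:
$n = \frac{31}{4}$ ($n = \frac{-6 - -37}{4} = \frac{-6 + 37}{4} = \frac{1}{4} \cdot 31 = \frac{31}{4} \approx 7.75$)
$\left(147 - 156\right) n = \left(147 - 156\right) \frac{31}{4} = \left(-9\right) \frac{31}{4} = - \frac{279}{4}$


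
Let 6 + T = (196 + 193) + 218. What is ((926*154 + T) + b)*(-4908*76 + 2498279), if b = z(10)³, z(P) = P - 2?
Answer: 305437572307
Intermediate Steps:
z(P) = -2 + P
T = 601 (T = -6 + ((196 + 193) + 218) = -6 + (389 + 218) = -6 + 607 = 601)
b = 512 (b = (-2 + 10)³ = 8³ = 512)
((926*154 + T) + b)*(-4908*76 + 2498279) = ((926*154 + 601) + 512)*(-4908*76 + 2498279) = ((142604 + 601) + 512)*(-373008 + 2498279) = (143205 + 512)*2125271 = 143717*2125271 = 305437572307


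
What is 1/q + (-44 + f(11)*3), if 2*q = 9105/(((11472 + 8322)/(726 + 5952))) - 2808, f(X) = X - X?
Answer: -38285414/870273 ≈ -43.992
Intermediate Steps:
f(X) = 0
q = 870273/6598 (q = (9105/(((11472 + 8322)/(726 + 5952))) - 2808)/2 = (9105/((19794/6678)) - 2808)/2 = (9105/((19794*(1/6678))) - 2808)/2 = (9105/(3299/1113) - 2808)/2 = (9105*(1113/3299) - 2808)/2 = (10133865/3299 - 2808)/2 = (1/2)*(870273/3299) = 870273/6598 ≈ 131.90)
1/q + (-44 + f(11)*3) = 1/(870273/6598) + (-44 + 0*3) = 6598/870273 + (-44 + 0) = 6598/870273 - 44 = -38285414/870273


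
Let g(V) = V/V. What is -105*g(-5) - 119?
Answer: -224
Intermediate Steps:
g(V) = 1
-105*g(-5) - 119 = -105*1 - 119 = -105 - 119 = -224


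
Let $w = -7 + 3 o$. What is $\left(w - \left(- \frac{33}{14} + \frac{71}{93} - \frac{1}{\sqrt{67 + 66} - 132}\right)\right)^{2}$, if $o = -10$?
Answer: $\frac{635638931710989061}{506829855945924} + \frac{797269673 \sqrt{133}}{194635121331} \approx 1254.2$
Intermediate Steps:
$w = -37$ ($w = -7 + 3 \left(-10\right) = -7 - 30 = -37$)
$\left(w - \left(- \frac{33}{14} + \frac{71}{93} - \frac{1}{\sqrt{67 + 66} - 132}\right)\right)^{2} = \left(-37 - \left(- \frac{33}{14} + \frac{71}{93} - \frac{1}{\sqrt{67 + 66} - 132}\right)\right)^{2} = \left(-37 - \left(- \frac{33}{14} + \frac{71}{93} - \frac{1}{\sqrt{133} - 132}\right)\right)^{2} = \left(-37 + \left(\frac{1}{-132 + \sqrt{133}} - \left(- \frac{33}{14} + \frac{71}{93}\right)\right)\right)^{2} = \left(-37 + \left(\frac{1}{-132 + \sqrt{133}} - - \frac{2075}{1302}\right)\right)^{2} = \left(-37 + \left(\frac{1}{-132 + \sqrt{133}} + \frac{2075}{1302}\right)\right)^{2} = \left(-37 + \left(\frac{2075}{1302} + \frac{1}{-132 + \sqrt{133}}\right)\right)^{2} = \left(- \frac{46099}{1302} + \frac{1}{-132 + \sqrt{133}}\right)^{2}$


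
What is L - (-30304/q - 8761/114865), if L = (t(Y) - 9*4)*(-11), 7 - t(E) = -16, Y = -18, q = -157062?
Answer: 1288873829656/9020463315 ≈ 142.88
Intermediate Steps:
t(E) = 23 (t(E) = 7 - 1*(-16) = 7 + 16 = 23)
L = 143 (L = (23 - 9*4)*(-11) = (23 - 36)*(-11) = -13*(-11) = 143)
L - (-30304/q - 8761/114865) = 143 - (-30304/(-157062) - 8761/114865) = 143 - (-30304*(-1/157062) - 8761*1/114865) = 143 - (15152/78531 - 8761/114865) = 143 - 1*1052424389/9020463315 = 143 - 1052424389/9020463315 = 1288873829656/9020463315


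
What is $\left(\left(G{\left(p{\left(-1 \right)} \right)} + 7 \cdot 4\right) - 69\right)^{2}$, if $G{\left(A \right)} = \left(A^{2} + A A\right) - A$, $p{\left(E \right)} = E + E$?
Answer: $961$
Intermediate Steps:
$p{\left(E \right)} = 2 E$
$G{\left(A \right)} = - A + 2 A^{2}$ ($G{\left(A \right)} = \left(A^{2} + A^{2}\right) - A = 2 A^{2} - A = - A + 2 A^{2}$)
$\left(\left(G{\left(p{\left(-1 \right)} \right)} + 7 \cdot 4\right) - 69\right)^{2} = \left(\left(2 \left(-1\right) \left(-1 + 2 \cdot 2 \left(-1\right)\right) + 7 \cdot 4\right) - 69\right)^{2} = \left(\left(- 2 \left(-1 + 2 \left(-2\right)\right) + 28\right) - 69\right)^{2} = \left(\left(- 2 \left(-1 - 4\right) + 28\right) - 69\right)^{2} = \left(\left(\left(-2\right) \left(-5\right) + 28\right) - 69\right)^{2} = \left(\left(10 + 28\right) - 69\right)^{2} = \left(38 - 69\right)^{2} = \left(-31\right)^{2} = 961$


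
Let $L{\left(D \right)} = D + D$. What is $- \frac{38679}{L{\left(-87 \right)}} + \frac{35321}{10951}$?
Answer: $\frac{143239861}{635158} \approx 225.52$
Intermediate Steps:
$L{\left(D \right)} = 2 D$
$- \frac{38679}{L{\left(-87 \right)}} + \frac{35321}{10951} = - \frac{38679}{2 \left(-87\right)} + \frac{35321}{10951} = - \frac{38679}{-174} + 35321 \cdot \frac{1}{10951} = \left(-38679\right) \left(- \frac{1}{174}\right) + \frac{35321}{10951} = \frac{12893}{58} + \frac{35321}{10951} = \frac{143239861}{635158}$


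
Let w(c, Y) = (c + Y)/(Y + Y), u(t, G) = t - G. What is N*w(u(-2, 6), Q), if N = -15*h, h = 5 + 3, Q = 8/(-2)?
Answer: -180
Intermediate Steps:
Q = -4 (Q = 8*(-½) = -4)
w(c, Y) = (Y + c)/(2*Y) (w(c, Y) = (Y + c)/((2*Y)) = (Y + c)*(1/(2*Y)) = (Y + c)/(2*Y))
h = 8
N = -120 (N = -15*8 = -120)
N*w(u(-2, 6), Q) = -60*(-4 + (-2 - 1*6))/(-4) = -60*(-1)*(-4 + (-2 - 6))/4 = -60*(-1)*(-4 - 8)/4 = -60*(-1)*(-12)/4 = -120*3/2 = -180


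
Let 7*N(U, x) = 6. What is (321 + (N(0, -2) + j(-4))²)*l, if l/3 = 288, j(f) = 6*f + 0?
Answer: 36264672/49 ≈ 7.4010e+5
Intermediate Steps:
N(U, x) = 6/7 (N(U, x) = (⅐)*6 = 6/7)
j(f) = 6*f
l = 864 (l = 3*288 = 864)
(321 + (N(0, -2) + j(-4))²)*l = (321 + (6/7 + 6*(-4))²)*864 = (321 + (6/7 - 24)²)*864 = (321 + (-162/7)²)*864 = (321 + 26244/49)*864 = (41973/49)*864 = 36264672/49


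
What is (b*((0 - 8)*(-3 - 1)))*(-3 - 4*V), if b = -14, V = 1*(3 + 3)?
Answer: 12096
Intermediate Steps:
V = 6 (V = 1*6 = 6)
(b*((0 - 8)*(-3 - 1)))*(-3 - 4*V) = (-14*(0 - 8)*(-3 - 1))*(-3 - 4*6) = (-(-112)*(-4))*(-3 - 24) = -14*32*(-27) = -448*(-27) = 12096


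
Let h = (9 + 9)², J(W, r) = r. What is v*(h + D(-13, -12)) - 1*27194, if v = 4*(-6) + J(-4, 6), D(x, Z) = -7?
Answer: -32900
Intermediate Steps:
h = 324 (h = 18² = 324)
v = -18 (v = 4*(-6) + 6 = -24 + 6 = -18)
v*(h + D(-13, -12)) - 1*27194 = -18*(324 - 7) - 1*27194 = -18*317 - 27194 = -5706 - 27194 = -32900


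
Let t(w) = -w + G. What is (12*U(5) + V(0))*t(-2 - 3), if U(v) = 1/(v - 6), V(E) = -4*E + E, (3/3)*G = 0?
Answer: -60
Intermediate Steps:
G = 0
V(E) = -3*E
U(v) = 1/(-6 + v)
t(w) = -w (t(w) = -w + 0 = -w)
(12*U(5) + V(0))*t(-2 - 3) = (12/(-6 + 5) - 3*0)*(-(-2 - 3)) = (12/(-1) + 0)*(-1*(-5)) = (12*(-1) + 0)*5 = (-12 + 0)*5 = -12*5 = -60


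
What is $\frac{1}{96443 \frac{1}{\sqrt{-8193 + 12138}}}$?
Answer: $\frac{\sqrt{3945}}{96443} \approx 0.00065126$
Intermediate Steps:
$\frac{1}{96443 \frac{1}{\sqrt{-8193 + 12138}}} = \frac{1}{96443 \frac{1}{\sqrt{3945}}} = \frac{1}{96443 \frac{\sqrt{3945}}{3945}} = \frac{1}{\frac{96443}{3945} \sqrt{3945}} = \frac{\sqrt{3945}}{96443}$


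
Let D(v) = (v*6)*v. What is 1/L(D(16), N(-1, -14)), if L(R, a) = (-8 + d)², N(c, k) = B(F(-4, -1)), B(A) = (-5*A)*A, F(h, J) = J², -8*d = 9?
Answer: 64/5329 ≈ 0.012010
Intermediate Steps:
d = -9/8 (d = -⅛*9 = -9/8 ≈ -1.1250)
B(A) = -5*A²
D(v) = 6*v² (D(v) = (6*v)*v = 6*v²)
N(c, k) = -5 (N(c, k) = -5*((-1)²)² = -5*1² = -5*1 = -5)
L(R, a) = 5329/64 (L(R, a) = (-8 - 9/8)² = (-73/8)² = 5329/64)
1/L(D(16), N(-1, -14)) = 1/(5329/64) = 64/5329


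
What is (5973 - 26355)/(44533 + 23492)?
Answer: -6794/22675 ≈ -0.29962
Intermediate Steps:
(5973 - 26355)/(44533 + 23492) = -20382/68025 = -20382*1/68025 = -6794/22675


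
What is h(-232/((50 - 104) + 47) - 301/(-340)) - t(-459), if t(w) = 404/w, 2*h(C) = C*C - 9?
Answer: 175982918963/305877600 ≈ 575.34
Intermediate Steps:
h(C) = -9/2 + C**2/2 (h(C) = (C*C - 9)/2 = (C**2 - 9)/2 = (-9 + C**2)/2 = -9/2 + C**2/2)
h(-232/((50 - 104) + 47) - 301/(-340)) - t(-459) = (-9/2 + (-232/((50 - 104) + 47) - 301/(-340))**2/2) - 404/(-459) = (-9/2 + (-232/(-54 + 47) - 301*(-1/340))**2/2) - 404*(-1)/459 = (-9/2 + (-232/(-7) + 301/340)**2/2) - 1*(-404/459) = (-9/2 + (-232*(-1/7) + 301/340)**2/2) + 404/459 = (-9/2 + (232/7 + 301/340)**2/2) + 404/459 = (-9/2 + (80987/2380)**2/2) + 404/459 = (-9/2 + (1/2)*(6558894169/5664400)) + 404/459 = (-9/2 + 6558894169/11328800) + 404/459 = 6507914569/11328800 + 404/459 = 175982918963/305877600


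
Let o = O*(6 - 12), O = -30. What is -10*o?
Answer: -1800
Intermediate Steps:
o = 180 (o = -30*(6 - 12) = -30*(-6) = 180)
-10*o = -10*180 = -1800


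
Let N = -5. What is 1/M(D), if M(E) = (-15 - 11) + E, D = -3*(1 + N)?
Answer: -1/14 ≈ -0.071429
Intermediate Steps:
D = 12 (D = -3*(1 - 5) = -3*(-4) = 12)
M(E) = -26 + E
1/M(D) = 1/(-26 + 12) = 1/(-14) = -1/14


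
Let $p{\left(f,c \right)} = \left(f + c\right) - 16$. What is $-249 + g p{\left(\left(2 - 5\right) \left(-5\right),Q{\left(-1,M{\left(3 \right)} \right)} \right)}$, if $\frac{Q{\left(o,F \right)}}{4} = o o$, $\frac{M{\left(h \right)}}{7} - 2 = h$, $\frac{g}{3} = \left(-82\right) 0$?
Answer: $-249$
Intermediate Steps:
$g = 0$ ($g = 3 \left(\left(-82\right) 0\right) = 3 \cdot 0 = 0$)
$M{\left(h \right)} = 14 + 7 h$
$Q{\left(o,F \right)} = 4 o^{2}$ ($Q{\left(o,F \right)} = 4 o o = 4 o^{2}$)
$p{\left(f,c \right)} = -16 + c + f$ ($p{\left(f,c \right)} = \left(c + f\right) - 16 = -16 + c + f$)
$-249 + g p{\left(\left(2 - 5\right) \left(-5\right),Q{\left(-1,M{\left(3 \right)} \right)} \right)} = -249 + 0 \left(-16 + 4 \left(-1\right)^{2} + \left(2 - 5\right) \left(-5\right)\right) = -249 + 0 \left(-16 + 4 \cdot 1 - -15\right) = -249 + 0 \left(-16 + 4 + 15\right) = -249 + 0 \cdot 3 = -249 + 0 = -249$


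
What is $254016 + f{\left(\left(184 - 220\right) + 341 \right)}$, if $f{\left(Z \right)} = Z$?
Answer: $254321$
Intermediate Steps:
$254016 + f{\left(\left(184 - 220\right) + 341 \right)} = 254016 + \left(\left(184 - 220\right) + 341\right) = 254016 + \left(-36 + 341\right) = 254016 + 305 = 254321$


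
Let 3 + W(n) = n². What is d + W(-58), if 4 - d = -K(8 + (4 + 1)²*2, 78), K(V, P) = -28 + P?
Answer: 3415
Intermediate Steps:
d = 54 (d = 4 - (-1)*(-28 + 78) = 4 - (-1)*50 = 4 - 1*(-50) = 4 + 50 = 54)
W(n) = -3 + n²
d + W(-58) = 54 + (-3 + (-58)²) = 54 + (-3 + 3364) = 54 + 3361 = 3415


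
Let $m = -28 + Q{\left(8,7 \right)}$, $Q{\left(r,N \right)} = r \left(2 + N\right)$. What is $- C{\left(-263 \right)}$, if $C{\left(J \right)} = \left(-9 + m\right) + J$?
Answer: $228$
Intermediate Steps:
$m = 44$ ($m = -28 + 8 \left(2 + 7\right) = -28 + 8 \cdot 9 = -28 + 72 = 44$)
$C{\left(J \right)} = 35 + J$ ($C{\left(J \right)} = \left(-9 + 44\right) + J = 35 + J$)
$- C{\left(-263 \right)} = - (35 - 263) = \left(-1\right) \left(-228\right) = 228$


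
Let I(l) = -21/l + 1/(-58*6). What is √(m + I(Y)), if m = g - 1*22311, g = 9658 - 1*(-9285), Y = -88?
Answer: I*√49349816142/3828 ≈ 58.032*I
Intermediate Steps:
g = 18943 (g = 9658 + 9285 = 18943)
m = -3368 (m = 18943 - 1*22311 = 18943 - 22311 = -3368)
I(l) = -1/348 - 21/l (I(l) = -21/l - 1/58*⅙ = -21/l - 1/348 = -1/348 - 21/l)
√(m + I(Y)) = √(-3368 + (1/348)*(-7308 - 1*(-88))/(-88)) = √(-3368 + (1/348)*(-1/88)*(-7308 + 88)) = √(-3368 + (1/348)*(-1/88)*(-7220)) = √(-3368 + 1805/7656) = √(-25783603/7656) = I*√49349816142/3828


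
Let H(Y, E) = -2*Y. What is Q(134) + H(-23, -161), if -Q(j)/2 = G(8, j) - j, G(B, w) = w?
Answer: 46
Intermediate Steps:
Q(j) = 0 (Q(j) = -2*(j - j) = -2*0 = 0)
Q(134) + H(-23, -161) = 0 - 2*(-23) = 0 + 46 = 46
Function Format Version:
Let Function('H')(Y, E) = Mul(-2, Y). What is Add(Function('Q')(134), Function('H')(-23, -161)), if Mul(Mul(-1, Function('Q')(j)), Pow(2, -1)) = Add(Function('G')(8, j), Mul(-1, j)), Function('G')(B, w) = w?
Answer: 46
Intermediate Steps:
Function('Q')(j) = 0 (Function('Q')(j) = Mul(-2, Add(j, Mul(-1, j))) = Mul(-2, 0) = 0)
Add(Function('Q')(134), Function('H')(-23, -161)) = Add(0, Mul(-2, -23)) = Add(0, 46) = 46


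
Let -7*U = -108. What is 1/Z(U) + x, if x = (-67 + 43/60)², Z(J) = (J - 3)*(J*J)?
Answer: 55729544219/12684600 ≈ 4393.5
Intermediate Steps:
U = 108/7 (U = -⅐*(-108) = 108/7 ≈ 15.429)
Z(J) = J²*(-3 + J) (Z(J) = (-3 + J)*J² = J²*(-3 + J))
x = 15816529/3600 (x = (-67 + 43*(1/60))² = (-67 + 43/60)² = (-3977/60)² = 15816529/3600 ≈ 4393.5)
1/Z(U) + x = 1/((108/7)²*(-3 + 108/7)) + 15816529/3600 = 1/((11664/49)*(87/7)) + 15816529/3600 = 1/(1014768/343) + 15816529/3600 = 343/1014768 + 15816529/3600 = 55729544219/12684600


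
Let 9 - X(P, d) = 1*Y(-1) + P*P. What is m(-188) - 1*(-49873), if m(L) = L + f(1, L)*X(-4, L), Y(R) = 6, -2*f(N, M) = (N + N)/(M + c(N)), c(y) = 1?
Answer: 9291082/187 ≈ 49685.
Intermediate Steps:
f(N, M) = -N/(1 + M) (f(N, M) = -(N + N)/(2*(M + 1)) = -2*N/(2*(1 + M)) = -N/(1 + M))
X(P, d) = 3 - P² (X(P, d) = 9 - (1*6 + P*P) = 9 - (6 + P²) = 9 + (-6 - P²) = 3 - P²)
m(L) = L + 13/(1 + L) (m(L) = L + (-1*1/(1 + L))*(3 - 1*(-4)²) = L + (-1/(1 + L))*(3 - 1*16) = L + (-1/(1 + L))*(3 - 16) = L - 1/(1 + L)*(-13) = L + 13/(1 + L))
m(-188) - 1*(-49873) = (13 - 188*(1 - 188))/(1 - 188) - 1*(-49873) = (13 - 188*(-187))/(-187) + 49873 = -(13 + 35156)/187 + 49873 = -1/187*35169 + 49873 = -35169/187 + 49873 = 9291082/187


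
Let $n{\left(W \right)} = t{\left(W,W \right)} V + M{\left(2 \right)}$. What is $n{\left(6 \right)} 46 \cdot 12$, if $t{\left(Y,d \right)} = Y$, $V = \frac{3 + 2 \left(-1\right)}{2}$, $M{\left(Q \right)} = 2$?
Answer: $2760$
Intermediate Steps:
$V = \frac{1}{2}$ ($V = \left(3 - 2\right) \frac{1}{2} = 1 \cdot \frac{1}{2} = \frac{1}{2} \approx 0.5$)
$n{\left(W \right)} = 2 + \frac{W}{2}$ ($n{\left(W \right)} = W \frac{1}{2} + 2 = \frac{W}{2} + 2 = 2 + \frac{W}{2}$)
$n{\left(6 \right)} 46 \cdot 12 = \left(2 + \frac{1}{2} \cdot 6\right) 46 \cdot 12 = \left(2 + 3\right) 46 \cdot 12 = 5 \cdot 46 \cdot 12 = 230 \cdot 12 = 2760$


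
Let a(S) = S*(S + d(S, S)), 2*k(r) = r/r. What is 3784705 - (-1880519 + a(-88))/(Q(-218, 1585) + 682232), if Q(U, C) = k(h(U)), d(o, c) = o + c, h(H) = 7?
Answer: 5164101222399/1364465 ≈ 3.7847e+6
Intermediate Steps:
d(o, c) = c + o
k(r) = ½ (k(r) = (r/r)/2 = (½)*1 = ½)
Q(U, C) = ½
a(S) = 3*S² (a(S) = S*(S + (S + S)) = S*(S + 2*S) = S*(3*S) = 3*S²)
3784705 - (-1880519 + a(-88))/(Q(-218, 1585) + 682232) = 3784705 - (-1880519 + 3*(-88)²)/(½ + 682232) = 3784705 - (-1880519 + 3*7744)/1364465/2 = 3784705 - (-1880519 + 23232)*2/1364465 = 3784705 - (-1857287)*2/1364465 = 3784705 - 1*(-3714574/1364465) = 3784705 + 3714574/1364465 = 5164101222399/1364465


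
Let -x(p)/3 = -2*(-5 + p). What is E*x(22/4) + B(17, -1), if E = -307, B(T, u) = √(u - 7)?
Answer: -921 + 2*I*√2 ≈ -921.0 + 2.8284*I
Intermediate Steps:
x(p) = -30 + 6*p (x(p) = -(-6)*(-5 + p) = -3*(10 - 2*p) = -30 + 6*p)
B(T, u) = √(-7 + u)
E*x(22/4) + B(17, -1) = -307*(-30 + 6*(22/4)) + √(-7 - 1) = -307*(-30 + 6*(22*(¼))) + √(-8) = -307*(-30 + 6*(11/2)) + 2*I*√2 = -307*(-30 + 33) + 2*I*√2 = -307*3 + 2*I*√2 = -921 + 2*I*√2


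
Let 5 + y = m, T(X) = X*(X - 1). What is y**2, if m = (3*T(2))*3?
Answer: 169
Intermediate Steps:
T(X) = X*(-1 + X)
m = 18 (m = (3*(2*(-1 + 2)))*3 = (3*(2*1))*3 = (3*2)*3 = 6*3 = 18)
y = 13 (y = -5 + 18 = 13)
y**2 = 13**2 = 169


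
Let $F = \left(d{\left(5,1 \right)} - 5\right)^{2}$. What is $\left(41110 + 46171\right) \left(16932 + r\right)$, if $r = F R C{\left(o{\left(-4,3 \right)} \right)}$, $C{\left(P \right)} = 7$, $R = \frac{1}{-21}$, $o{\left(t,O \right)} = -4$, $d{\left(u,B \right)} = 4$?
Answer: $\frac{4433438395}{3} \approx 1.4778 \cdot 10^{9}$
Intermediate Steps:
$R = - \frac{1}{21} \approx -0.047619$
$F = 1$ ($F = \left(4 - 5\right)^{2} = \left(-1\right)^{2} = 1$)
$r = - \frac{1}{3}$ ($r = 1 \left(- \frac{1}{21}\right) 7 = \left(- \frac{1}{21}\right) 7 = - \frac{1}{3} \approx -0.33333$)
$\left(41110 + 46171\right) \left(16932 + r\right) = \left(41110 + 46171\right) \left(16932 - \frac{1}{3}\right) = 87281 \cdot \frac{50795}{3} = \frac{4433438395}{3}$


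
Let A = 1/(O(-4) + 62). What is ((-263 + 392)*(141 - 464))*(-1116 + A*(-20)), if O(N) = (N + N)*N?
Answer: 2185934154/47 ≈ 4.6509e+7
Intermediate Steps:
O(N) = 2*N**2 (O(N) = (2*N)*N = 2*N**2)
A = 1/94 (A = 1/(2*(-4)**2 + 62) = 1/(2*16 + 62) = 1/(32 + 62) = 1/94 ≈ 0.010638)
((-263 + 392)*(141 - 464))*(-1116 + A*(-20)) = ((-263 + 392)*(141 - 464))*(-1116 + (1/94)*(-20)) = (129*(-323))*(-1116 - 10/47) = -41667*(-52462/47) = 2185934154/47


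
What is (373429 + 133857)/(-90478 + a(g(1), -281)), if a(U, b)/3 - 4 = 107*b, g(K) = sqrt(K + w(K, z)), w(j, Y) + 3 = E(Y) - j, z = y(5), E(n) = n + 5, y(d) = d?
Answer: -507286/180667 ≈ -2.8078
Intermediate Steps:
E(n) = 5 + n
z = 5
w(j, Y) = 2 + Y - j (w(j, Y) = -3 + ((5 + Y) - j) = -3 + (5 + Y - j) = 2 + Y - j)
g(K) = sqrt(7) (g(K) = sqrt(K + (2 + 5 - K)) = sqrt(K + (7 - K)) = sqrt(7))
a(U, b) = 12 + 321*b (a(U, b) = 12 + 3*(107*b) = 12 + 321*b)
(373429 + 133857)/(-90478 + a(g(1), -281)) = (373429 + 133857)/(-90478 + (12 + 321*(-281))) = 507286/(-90478 + (12 - 90201)) = 507286/(-90478 - 90189) = 507286/(-180667) = 507286*(-1/180667) = -507286/180667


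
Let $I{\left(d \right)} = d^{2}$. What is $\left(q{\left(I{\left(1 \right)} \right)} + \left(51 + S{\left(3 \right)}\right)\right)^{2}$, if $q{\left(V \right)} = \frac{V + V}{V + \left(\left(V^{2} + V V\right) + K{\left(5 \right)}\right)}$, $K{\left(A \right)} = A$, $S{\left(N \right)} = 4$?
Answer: $\frac{48841}{16} \approx 3052.6$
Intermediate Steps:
$q{\left(V \right)} = \frac{2 V}{5 + V + 2 V^{2}}$ ($q{\left(V \right)} = \frac{V + V}{V + \left(\left(V^{2} + V V\right) + 5\right)} = \frac{2 V}{V + \left(\left(V^{2} + V^{2}\right) + 5\right)} = \frac{2 V}{V + \left(2 V^{2} + 5\right)} = \frac{2 V}{V + \left(5 + 2 V^{2}\right)} = \frac{2 V}{5 + V + 2 V^{2}}$)
$\left(q{\left(I{\left(1 \right)} \right)} + \left(51 + S{\left(3 \right)}\right)\right)^{2} = \left(\frac{2 \cdot 1^{2}}{5 + 1^{2} + 2 \left(1^{2}\right)^{2}} + \left(51 + 4\right)\right)^{2} = \left(2 \cdot 1 \frac{1}{5 + 1 + 2 \cdot 1^{2}} + 55\right)^{2} = \left(2 \cdot 1 \frac{1}{5 + 1 + 2 \cdot 1} + 55\right)^{2} = \left(2 \cdot 1 \frac{1}{5 + 1 + 2} + 55\right)^{2} = \left(2 \cdot 1 \cdot \frac{1}{8} + 55\right)^{2} = \left(\frac{1}{4} + 55\right)^{2} = \left(\frac{221}{4}\right)^{2} = \frac{48841}{16}$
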